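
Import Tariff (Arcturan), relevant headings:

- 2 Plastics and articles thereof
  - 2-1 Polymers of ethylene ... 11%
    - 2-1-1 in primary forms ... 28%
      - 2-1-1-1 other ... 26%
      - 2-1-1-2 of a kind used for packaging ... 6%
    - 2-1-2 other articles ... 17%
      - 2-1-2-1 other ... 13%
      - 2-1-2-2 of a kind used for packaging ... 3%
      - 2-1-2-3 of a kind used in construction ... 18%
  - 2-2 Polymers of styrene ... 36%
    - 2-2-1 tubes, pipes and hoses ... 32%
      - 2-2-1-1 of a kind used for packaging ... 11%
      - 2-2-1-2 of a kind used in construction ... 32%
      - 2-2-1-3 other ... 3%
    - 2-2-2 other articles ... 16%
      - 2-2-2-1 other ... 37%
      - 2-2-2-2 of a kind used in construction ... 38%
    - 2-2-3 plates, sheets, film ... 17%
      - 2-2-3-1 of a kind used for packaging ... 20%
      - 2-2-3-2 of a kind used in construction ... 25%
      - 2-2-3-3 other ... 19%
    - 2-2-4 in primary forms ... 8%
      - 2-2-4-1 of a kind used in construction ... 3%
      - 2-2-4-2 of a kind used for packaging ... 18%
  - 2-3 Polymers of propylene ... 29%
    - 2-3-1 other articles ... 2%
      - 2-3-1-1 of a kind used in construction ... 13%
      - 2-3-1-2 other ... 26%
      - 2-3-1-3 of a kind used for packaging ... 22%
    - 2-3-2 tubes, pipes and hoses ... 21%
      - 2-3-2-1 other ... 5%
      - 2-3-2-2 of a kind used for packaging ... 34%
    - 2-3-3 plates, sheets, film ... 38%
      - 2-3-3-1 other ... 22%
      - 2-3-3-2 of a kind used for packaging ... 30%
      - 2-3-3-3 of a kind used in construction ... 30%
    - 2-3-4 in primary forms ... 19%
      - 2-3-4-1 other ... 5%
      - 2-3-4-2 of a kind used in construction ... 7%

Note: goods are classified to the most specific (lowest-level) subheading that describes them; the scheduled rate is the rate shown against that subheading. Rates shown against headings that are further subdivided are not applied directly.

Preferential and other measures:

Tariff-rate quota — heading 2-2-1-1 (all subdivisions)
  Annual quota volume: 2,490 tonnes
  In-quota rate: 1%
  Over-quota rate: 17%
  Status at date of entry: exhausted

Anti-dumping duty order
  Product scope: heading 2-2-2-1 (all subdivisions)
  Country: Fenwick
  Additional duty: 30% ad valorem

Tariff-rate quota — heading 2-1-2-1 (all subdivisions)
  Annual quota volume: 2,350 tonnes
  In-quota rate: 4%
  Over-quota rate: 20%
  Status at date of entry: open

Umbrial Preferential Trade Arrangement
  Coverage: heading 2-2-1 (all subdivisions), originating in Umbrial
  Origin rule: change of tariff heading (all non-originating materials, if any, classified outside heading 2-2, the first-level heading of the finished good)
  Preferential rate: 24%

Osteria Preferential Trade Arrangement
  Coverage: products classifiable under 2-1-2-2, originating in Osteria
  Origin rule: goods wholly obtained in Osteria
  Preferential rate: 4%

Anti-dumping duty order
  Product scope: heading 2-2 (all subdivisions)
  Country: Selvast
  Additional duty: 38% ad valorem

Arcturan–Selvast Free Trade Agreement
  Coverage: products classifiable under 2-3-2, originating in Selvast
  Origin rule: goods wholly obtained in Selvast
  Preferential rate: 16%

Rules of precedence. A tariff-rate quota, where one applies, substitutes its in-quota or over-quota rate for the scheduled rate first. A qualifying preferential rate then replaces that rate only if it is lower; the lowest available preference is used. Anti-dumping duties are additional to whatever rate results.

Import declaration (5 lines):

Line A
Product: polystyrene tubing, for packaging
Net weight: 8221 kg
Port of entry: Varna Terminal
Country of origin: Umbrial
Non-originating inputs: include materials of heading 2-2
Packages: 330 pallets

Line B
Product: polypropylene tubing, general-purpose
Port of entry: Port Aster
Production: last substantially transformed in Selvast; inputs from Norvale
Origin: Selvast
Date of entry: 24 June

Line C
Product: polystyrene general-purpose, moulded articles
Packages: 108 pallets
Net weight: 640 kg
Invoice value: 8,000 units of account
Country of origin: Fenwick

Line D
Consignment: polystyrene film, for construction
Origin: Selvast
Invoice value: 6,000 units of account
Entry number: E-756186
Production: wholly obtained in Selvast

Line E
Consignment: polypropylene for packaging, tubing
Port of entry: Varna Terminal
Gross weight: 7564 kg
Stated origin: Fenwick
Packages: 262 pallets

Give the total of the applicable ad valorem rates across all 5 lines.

186%

Line A: polystyrene → 2-2; tubing → 2-2-1; for packaging → 2-2-1-1. Scheduled 11%. quota on 2-2-1-1 exhausted → over-quota 17%; Umbrial agreement on 2-2-1: CTH not met. → 17%.
Line B: polypropylene → 2-3; tubing → 2-3-2; general-purpose → 2-3-2-1. Scheduled 5%. Selvast agreement on 2-3-2: not wholly obtained. → 5%.
Line C: polystyrene → 2-2; moulded articles → 2-2-2; general-purpose → 2-2-2-1. Scheduled 37%. anti-dumping (Fenwick, 2-2-2-1): +30%; total 37% + 30% = 67%. → 67%.
Line D: polystyrene → 2-2; film → 2-2-3; for construction → 2-2-3-2. Scheduled 25%. Selvast agreement on 2-3-2: 2-2-3-2 not covered; anti-dumping (Selvast, 2-2): +38%; total 25% + 38% = 63%. → 63%.
Line E: polypropylene → 2-3; tubing → 2-3-2; for packaging → 2-3-2-2. Scheduled 34%. No special measure applies. → 34%.
Sum: 17% + 5% + 67% + 63% + 34% = 186%.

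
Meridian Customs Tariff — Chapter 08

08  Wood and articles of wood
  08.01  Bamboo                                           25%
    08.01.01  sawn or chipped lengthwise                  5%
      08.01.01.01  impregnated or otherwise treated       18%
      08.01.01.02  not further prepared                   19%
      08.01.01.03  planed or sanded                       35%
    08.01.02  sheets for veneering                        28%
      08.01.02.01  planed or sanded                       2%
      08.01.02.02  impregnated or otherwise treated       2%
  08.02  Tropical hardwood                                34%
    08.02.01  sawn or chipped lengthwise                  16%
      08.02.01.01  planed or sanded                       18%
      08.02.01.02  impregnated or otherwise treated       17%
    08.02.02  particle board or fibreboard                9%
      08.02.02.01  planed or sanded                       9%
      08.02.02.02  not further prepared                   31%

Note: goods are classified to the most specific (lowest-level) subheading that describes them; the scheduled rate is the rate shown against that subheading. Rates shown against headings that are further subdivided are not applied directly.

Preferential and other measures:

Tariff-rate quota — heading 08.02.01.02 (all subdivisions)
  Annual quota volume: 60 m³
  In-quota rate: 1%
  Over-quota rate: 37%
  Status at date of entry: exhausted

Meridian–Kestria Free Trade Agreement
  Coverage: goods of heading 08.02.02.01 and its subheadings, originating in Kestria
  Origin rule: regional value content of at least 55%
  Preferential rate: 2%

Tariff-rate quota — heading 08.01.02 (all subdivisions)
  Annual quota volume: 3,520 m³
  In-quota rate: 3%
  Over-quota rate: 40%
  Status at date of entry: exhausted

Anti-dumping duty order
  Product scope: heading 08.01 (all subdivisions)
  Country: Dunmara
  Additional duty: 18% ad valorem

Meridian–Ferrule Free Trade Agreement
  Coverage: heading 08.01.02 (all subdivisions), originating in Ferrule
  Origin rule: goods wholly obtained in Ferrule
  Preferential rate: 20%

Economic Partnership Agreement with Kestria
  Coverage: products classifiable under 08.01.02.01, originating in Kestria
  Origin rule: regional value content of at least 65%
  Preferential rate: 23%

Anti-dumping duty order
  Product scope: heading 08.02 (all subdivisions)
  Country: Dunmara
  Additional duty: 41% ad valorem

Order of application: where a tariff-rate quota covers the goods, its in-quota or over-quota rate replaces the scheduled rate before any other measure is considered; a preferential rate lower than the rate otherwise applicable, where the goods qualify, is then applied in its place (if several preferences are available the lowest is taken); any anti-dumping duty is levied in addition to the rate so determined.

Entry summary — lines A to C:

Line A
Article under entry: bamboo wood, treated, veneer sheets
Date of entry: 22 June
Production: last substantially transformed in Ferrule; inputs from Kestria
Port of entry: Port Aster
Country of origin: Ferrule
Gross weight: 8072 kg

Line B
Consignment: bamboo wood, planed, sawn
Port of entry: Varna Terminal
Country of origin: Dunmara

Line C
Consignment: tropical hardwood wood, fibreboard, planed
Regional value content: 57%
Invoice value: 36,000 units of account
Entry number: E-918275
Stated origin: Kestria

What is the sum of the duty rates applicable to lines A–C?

Line A: bamboo → 08.01; veneer sheets → 08.01.02; treated → 08.01.02.02. Scheduled 2%. quota on 08.01.02 exhausted → over-quota 40%; Ferrule agreement on 08.01.02: not wholly obtained. → 40%.
Line B: bamboo → 08.01; sawn → 08.01.01; planed → 08.01.01.03. Scheduled 35%. anti-dumping (Dunmara, 08.01): +18%; total 35% + 18% = 53%. → 53%.
Line C: tropical hardwood → 08.02; fibreboard → 08.02.02; planed → 08.02.02.01. Scheduled 9%. Kestria agreement on 08.02.02.01: RVC ≥ 55% → 2% available; Kestria agreement on 08.01.02.01: 08.02.02.01 not covered; preferential 2%. → 2%.
Sum: 40% + 53% + 2% = 95%.

95%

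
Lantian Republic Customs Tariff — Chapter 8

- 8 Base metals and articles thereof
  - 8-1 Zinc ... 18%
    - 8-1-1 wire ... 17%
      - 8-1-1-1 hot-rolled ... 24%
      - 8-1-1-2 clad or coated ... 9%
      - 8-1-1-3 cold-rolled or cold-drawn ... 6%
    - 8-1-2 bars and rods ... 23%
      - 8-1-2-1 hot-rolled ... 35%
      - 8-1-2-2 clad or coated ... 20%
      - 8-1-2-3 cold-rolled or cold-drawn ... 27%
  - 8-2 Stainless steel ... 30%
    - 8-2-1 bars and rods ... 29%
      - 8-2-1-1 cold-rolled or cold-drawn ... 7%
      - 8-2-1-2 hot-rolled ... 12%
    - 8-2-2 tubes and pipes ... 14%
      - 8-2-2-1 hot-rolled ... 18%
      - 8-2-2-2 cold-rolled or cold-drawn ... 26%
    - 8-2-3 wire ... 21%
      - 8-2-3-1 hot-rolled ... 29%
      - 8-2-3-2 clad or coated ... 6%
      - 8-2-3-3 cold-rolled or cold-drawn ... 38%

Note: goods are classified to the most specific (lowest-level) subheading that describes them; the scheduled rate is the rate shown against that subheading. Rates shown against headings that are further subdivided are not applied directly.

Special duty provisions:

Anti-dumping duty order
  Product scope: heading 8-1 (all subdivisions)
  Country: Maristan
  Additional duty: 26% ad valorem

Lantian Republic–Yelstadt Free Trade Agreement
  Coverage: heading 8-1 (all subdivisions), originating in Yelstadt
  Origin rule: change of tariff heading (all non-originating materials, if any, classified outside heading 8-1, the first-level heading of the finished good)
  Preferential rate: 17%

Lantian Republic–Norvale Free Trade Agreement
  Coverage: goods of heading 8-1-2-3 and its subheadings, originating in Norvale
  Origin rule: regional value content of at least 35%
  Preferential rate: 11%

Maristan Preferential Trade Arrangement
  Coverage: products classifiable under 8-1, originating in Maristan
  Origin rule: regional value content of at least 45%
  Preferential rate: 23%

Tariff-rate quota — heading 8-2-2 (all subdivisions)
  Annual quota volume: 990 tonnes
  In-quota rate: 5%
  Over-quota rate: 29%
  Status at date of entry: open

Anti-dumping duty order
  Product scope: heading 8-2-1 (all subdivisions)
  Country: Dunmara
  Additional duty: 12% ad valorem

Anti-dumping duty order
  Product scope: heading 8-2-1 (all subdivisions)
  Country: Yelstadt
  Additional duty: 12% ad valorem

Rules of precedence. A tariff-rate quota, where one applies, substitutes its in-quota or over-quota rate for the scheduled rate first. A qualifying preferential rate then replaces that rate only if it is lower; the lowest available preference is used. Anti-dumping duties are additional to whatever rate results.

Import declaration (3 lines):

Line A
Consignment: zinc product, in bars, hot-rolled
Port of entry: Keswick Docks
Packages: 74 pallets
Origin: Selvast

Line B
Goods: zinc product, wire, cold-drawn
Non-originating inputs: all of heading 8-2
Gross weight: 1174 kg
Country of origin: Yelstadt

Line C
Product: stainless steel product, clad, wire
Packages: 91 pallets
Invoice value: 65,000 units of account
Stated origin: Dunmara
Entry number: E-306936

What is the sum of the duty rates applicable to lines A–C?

47%

Line A: zinc → 8-1; in bars → 8-1-2; hot-rolled → 8-1-2-1. Scheduled 35%. No special measure applies. → 35%.
Line B: zinc → 8-1; wire → 8-1-1; cold-drawn → 8-1-1-3. Scheduled 6%. Yelstadt agreement on 8-1: CTH met → 17% available; preference 17% not lower than 6% → no reduction. → 6%.
Line C: stainless steel → 8-2; wire → 8-2-3; clad → 8-2-3-2. Scheduled 6%. No special measure applies. → 6%.
Sum: 35% + 6% + 6% = 47%.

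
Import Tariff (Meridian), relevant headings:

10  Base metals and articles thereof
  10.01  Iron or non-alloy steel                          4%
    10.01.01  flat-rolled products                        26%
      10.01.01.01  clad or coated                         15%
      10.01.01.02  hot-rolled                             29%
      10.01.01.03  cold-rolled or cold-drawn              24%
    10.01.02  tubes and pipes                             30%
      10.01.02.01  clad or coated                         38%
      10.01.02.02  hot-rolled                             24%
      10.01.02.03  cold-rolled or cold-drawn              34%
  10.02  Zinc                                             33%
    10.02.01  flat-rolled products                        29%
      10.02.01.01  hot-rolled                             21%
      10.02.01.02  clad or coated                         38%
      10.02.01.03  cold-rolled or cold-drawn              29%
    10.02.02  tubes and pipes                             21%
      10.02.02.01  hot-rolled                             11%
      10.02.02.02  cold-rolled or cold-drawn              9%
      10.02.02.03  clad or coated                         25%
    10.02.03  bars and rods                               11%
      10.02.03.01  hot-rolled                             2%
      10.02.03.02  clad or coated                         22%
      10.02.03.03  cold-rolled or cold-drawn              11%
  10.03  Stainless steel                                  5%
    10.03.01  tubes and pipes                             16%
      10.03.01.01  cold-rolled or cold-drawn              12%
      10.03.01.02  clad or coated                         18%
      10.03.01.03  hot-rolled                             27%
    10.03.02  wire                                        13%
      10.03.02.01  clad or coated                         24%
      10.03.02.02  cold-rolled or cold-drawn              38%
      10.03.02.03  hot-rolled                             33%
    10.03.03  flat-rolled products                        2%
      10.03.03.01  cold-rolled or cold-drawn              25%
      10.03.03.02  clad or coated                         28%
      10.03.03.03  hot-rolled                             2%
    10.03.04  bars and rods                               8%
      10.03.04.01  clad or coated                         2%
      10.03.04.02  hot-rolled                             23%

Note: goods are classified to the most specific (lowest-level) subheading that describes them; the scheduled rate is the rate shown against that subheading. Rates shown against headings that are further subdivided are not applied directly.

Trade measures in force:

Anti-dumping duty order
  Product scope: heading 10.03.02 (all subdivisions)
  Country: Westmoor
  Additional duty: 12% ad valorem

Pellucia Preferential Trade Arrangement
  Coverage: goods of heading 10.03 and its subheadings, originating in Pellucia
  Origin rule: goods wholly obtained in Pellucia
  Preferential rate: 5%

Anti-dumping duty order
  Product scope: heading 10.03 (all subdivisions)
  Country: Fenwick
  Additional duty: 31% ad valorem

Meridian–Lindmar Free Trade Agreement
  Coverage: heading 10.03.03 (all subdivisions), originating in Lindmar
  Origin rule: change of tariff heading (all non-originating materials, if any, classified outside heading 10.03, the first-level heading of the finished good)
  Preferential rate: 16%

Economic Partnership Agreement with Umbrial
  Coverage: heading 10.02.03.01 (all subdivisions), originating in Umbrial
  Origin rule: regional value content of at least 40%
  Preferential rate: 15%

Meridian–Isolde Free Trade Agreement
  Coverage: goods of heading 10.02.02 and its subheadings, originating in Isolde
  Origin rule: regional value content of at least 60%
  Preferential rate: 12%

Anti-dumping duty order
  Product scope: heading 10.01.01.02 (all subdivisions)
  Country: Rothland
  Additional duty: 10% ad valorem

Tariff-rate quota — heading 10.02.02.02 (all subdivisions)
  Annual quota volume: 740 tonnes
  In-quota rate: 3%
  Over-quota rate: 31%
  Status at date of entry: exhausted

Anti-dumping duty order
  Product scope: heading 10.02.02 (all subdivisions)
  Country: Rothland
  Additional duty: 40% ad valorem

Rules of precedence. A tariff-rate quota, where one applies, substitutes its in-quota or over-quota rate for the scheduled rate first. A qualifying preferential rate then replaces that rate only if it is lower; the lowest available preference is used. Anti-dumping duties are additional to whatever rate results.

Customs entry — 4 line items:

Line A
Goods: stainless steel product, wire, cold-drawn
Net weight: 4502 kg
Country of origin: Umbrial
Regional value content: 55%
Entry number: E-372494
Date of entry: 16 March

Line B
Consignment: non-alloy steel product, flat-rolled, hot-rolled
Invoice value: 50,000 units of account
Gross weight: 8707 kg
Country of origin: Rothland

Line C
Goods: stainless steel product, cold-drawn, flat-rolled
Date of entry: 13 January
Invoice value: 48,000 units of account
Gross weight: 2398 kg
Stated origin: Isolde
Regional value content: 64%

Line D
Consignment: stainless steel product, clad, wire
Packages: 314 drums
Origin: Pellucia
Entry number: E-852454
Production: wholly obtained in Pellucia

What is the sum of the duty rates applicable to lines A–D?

Line A: stainless steel → 10.03; wire → 10.03.02; cold-drawn → 10.03.02.02. Scheduled 38%. Umbrial agreement on 10.02.03.01: 10.03.02.02 not covered. → 38%.
Line B: non-alloy steel → 10.01; flat-rolled → 10.01.01; hot-rolled → 10.01.01.02. Scheduled 29%. anti-dumping (Rothland, 10.01.01.02): +10%; total 29% + 10% = 39%. → 39%.
Line C: stainless steel → 10.03; flat-rolled → 10.03.03; cold-drawn → 10.03.03.01. Scheduled 25%. Isolde agreement on 10.02.02: 10.03.03.01 not covered. → 25%.
Line D: stainless steel → 10.03; wire → 10.03.02; clad → 10.03.02.01. Scheduled 24%. Pellucia agreement on 10.03: wholly obtained → 5% available; preferential 5%. → 5%.
Sum: 38% + 39% + 25% + 5% = 107%.

107%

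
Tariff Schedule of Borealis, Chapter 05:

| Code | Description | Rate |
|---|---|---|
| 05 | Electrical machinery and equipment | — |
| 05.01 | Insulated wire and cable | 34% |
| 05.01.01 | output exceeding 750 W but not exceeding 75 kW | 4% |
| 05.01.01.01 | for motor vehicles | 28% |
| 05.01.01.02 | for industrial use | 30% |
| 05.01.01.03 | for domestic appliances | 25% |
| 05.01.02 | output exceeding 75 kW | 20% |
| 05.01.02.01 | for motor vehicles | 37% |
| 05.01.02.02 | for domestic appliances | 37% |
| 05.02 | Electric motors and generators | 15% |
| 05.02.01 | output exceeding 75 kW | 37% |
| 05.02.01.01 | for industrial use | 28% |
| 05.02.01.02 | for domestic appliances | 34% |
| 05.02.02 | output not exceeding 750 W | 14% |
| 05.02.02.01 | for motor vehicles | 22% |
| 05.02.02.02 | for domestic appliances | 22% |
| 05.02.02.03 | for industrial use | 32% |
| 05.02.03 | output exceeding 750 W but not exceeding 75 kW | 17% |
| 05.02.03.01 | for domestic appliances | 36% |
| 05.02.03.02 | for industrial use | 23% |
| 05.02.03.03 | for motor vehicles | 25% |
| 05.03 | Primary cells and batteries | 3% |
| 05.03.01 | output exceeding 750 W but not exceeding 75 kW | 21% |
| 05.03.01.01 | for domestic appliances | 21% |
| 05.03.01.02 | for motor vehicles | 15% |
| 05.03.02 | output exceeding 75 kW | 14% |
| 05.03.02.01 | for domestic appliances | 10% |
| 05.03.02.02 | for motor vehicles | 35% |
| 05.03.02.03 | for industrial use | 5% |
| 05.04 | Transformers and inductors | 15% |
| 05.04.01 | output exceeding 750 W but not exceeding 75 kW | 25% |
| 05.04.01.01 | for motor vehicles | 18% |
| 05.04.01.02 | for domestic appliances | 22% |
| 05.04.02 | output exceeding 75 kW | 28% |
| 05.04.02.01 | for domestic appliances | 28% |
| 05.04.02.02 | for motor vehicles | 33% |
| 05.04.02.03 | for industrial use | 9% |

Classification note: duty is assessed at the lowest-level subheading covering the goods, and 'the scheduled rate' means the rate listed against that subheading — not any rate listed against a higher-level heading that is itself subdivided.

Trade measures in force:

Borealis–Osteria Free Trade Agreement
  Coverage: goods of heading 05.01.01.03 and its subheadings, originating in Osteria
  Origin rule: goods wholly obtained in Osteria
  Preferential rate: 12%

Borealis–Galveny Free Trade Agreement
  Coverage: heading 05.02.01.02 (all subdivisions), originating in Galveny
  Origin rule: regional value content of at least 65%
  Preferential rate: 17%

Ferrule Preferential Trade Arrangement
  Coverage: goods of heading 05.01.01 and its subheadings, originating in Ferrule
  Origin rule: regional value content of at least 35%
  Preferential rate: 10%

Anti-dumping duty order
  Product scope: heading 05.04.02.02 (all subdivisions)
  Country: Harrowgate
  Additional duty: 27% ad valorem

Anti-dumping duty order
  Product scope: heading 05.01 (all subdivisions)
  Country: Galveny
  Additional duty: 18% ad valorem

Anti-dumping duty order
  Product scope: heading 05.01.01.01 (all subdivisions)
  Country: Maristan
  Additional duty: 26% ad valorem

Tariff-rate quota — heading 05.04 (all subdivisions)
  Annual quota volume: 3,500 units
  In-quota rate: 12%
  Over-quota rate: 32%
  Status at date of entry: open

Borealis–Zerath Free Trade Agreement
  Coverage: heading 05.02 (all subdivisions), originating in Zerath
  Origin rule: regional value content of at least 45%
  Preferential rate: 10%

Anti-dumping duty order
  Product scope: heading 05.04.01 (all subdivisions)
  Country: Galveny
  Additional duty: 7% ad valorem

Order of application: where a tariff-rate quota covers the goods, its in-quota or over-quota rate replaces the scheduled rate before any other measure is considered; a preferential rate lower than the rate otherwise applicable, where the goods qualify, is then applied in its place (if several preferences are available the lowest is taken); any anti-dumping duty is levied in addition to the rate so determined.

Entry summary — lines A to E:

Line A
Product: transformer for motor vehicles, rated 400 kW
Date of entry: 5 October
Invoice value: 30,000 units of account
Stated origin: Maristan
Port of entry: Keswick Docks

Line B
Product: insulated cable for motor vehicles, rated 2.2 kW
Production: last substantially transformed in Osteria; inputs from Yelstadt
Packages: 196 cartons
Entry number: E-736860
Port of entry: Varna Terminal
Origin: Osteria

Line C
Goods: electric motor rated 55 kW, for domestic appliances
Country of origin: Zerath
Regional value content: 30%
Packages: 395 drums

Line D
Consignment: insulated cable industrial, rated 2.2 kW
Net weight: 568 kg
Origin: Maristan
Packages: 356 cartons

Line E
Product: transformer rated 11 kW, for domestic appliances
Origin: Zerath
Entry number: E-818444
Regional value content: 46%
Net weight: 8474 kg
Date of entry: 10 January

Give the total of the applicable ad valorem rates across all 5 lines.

118%

Line A: transformer → 05.04; rated 400 kW → 05.04.02; for motor vehicles → 05.04.02.02. Scheduled 33%. quota on 05.04 open → in-quota 12%. → 12%.
Line B: insulated cable → 05.01; rated 2.2 kW → 05.01.01; for motor vehicles → 05.01.01.01. Scheduled 28%. Osteria agreement on 05.01.01.03: 05.01.01.01 not covered. → 28%.
Line C: electric motor → 05.02; rated 55 kW → 05.02.03; for domestic appliances → 05.02.03.01. Scheduled 36%. Zerath agreement on 05.02: RVC < 45%. → 36%.
Line D: insulated cable → 05.01; rated 2.2 kW → 05.01.01; industrial → 05.01.01.02. Scheduled 30%. No special measure applies. → 30%.
Line E: transformer → 05.04; rated 11 kW → 05.04.01; for domestic appliances → 05.04.01.02. Scheduled 22%. quota on 05.04 open → in-quota 12%; Zerath agreement on 05.02: 05.04.01.02 not covered. → 12%.
Sum: 12% + 28% + 36% + 30% + 12% = 118%.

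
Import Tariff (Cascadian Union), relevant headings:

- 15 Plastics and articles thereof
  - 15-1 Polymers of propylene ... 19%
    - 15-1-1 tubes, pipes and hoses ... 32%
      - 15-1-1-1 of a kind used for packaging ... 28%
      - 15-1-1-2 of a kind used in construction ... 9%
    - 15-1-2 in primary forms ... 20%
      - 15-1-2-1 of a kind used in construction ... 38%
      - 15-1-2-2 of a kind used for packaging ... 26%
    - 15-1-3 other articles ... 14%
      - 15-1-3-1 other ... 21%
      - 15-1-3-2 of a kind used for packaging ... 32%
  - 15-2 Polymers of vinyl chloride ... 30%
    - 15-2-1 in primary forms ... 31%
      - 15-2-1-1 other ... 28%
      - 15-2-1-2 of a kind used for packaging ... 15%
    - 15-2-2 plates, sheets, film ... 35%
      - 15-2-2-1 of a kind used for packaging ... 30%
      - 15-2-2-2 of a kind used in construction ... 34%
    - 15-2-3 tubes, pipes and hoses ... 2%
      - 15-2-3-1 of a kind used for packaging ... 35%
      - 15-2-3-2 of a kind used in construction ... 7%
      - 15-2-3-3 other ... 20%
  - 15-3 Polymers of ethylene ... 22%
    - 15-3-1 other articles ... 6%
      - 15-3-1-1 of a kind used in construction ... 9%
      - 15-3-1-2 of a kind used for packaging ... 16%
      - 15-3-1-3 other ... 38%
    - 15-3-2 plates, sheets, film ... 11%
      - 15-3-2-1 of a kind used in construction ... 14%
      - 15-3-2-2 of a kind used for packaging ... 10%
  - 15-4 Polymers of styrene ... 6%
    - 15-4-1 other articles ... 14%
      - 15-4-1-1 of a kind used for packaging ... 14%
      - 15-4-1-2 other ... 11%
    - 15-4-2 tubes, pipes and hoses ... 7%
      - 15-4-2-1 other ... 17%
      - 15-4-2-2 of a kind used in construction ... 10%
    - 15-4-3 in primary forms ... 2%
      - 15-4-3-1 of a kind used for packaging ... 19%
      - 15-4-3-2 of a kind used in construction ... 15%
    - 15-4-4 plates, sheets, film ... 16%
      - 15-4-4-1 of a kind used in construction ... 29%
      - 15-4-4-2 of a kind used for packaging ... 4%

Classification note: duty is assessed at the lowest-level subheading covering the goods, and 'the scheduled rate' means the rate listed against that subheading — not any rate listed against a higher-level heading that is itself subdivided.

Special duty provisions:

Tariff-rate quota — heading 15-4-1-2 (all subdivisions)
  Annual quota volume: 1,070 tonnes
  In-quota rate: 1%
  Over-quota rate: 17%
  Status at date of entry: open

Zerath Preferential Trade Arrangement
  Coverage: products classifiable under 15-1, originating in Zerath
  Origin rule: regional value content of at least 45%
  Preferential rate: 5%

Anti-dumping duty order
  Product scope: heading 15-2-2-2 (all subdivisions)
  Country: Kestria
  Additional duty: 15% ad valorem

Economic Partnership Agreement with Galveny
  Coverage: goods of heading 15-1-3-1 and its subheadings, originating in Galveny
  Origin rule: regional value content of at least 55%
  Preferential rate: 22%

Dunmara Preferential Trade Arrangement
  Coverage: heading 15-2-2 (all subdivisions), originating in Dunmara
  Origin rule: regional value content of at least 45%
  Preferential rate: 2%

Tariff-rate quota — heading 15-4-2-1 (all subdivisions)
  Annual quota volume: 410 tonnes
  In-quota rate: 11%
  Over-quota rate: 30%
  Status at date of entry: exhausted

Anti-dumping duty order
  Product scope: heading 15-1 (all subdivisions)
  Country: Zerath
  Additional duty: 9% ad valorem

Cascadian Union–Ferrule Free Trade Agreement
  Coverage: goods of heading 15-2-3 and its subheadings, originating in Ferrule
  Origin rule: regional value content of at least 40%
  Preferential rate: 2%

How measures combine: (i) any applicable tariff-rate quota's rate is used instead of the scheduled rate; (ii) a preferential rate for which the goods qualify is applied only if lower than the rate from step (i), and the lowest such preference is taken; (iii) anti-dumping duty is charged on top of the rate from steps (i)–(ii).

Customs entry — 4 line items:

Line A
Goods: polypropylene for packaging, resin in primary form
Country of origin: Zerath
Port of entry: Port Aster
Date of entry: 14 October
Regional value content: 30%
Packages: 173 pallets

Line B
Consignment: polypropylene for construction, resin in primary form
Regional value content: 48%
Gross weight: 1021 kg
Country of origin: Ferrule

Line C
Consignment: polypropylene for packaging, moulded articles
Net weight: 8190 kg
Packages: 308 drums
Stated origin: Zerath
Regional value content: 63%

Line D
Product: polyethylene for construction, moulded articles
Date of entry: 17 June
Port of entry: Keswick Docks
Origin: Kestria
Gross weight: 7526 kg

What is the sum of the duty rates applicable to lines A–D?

96%

Line A: polypropylene → 15-1; resin in primary form → 15-1-2; for packaging → 15-1-2-2. Scheduled 26%. Zerath agreement on 15-1: RVC < 45%; anti-dumping (Zerath, 15-1): +9%; total 26% + 9% = 35%. → 35%.
Line B: polypropylene → 15-1; resin in primary form → 15-1-2; for construction → 15-1-2-1. Scheduled 38%. Ferrule agreement on 15-2-3: 15-1-2-1 not covered. → 38%.
Line C: polypropylene → 15-1; moulded articles → 15-1-3; for packaging → 15-1-3-2. Scheduled 32%. Zerath agreement on 15-1: RVC ≥ 45% → 5% available; preferential 5%; anti-dumping (Zerath, 15-1): +9%; total 5% + 9% = 14%. → 14%.
Line D: polyethylene → 15-3; moulded articles → 15-3-1; for construction → 15-3-1-1. Scheduled 9%. No special measure applies. → 9%.
Sum: 35% + 38% + 14% + 9% = 96%.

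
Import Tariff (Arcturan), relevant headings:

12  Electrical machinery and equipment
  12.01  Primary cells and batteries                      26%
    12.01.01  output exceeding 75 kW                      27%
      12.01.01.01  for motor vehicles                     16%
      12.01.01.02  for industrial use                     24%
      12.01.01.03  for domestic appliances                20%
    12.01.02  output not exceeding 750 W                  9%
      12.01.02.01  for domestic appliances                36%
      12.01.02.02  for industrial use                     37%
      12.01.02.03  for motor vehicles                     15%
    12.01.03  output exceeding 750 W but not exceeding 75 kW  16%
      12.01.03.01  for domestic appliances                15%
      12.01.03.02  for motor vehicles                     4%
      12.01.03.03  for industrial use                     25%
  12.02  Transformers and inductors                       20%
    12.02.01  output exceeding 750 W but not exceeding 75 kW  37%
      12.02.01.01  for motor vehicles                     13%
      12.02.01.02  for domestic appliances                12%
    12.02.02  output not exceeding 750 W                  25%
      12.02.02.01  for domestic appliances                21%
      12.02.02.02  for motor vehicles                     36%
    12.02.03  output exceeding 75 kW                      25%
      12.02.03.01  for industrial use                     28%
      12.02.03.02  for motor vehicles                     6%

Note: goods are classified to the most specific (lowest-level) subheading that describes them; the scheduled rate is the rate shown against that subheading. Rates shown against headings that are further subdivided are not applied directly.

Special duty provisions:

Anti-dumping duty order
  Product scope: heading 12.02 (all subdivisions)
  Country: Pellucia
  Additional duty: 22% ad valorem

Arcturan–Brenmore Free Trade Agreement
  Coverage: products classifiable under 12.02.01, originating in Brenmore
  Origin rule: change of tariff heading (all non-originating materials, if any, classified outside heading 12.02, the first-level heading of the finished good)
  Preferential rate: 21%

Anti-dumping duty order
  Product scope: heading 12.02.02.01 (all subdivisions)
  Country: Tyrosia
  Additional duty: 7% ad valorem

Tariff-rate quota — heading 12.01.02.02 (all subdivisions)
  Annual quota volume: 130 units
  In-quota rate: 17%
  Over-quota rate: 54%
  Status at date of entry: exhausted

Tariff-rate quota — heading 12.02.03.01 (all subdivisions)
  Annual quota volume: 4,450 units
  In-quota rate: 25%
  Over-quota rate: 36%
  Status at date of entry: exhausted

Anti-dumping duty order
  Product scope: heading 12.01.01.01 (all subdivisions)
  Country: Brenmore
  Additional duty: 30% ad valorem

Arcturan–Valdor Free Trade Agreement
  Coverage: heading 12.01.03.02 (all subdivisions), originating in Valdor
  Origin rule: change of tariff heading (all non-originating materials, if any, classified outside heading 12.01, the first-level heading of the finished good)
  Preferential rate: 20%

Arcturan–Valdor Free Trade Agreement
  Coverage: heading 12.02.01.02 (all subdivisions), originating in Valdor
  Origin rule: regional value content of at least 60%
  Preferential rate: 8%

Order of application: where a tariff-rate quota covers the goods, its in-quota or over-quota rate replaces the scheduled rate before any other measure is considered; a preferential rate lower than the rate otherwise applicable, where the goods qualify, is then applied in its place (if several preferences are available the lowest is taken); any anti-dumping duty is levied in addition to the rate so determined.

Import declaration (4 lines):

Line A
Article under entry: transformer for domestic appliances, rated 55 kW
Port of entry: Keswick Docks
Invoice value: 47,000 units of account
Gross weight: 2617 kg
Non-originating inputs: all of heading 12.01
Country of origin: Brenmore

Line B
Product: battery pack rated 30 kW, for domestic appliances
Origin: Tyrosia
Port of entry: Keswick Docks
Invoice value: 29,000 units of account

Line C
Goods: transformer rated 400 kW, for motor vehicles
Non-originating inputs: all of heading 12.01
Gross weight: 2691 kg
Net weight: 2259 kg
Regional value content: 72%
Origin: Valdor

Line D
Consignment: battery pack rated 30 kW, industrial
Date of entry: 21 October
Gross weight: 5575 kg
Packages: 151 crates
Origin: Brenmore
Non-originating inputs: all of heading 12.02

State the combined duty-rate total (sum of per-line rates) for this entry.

58%

Line A: transformer → 12.02; rated 55 kW → 12.02.01; for domestic appliances → 12.02.01.02. Scheduled 12%. Brenmore agreement on 12.02.01: CTH met → 21% available; preference 21% not lower than 12% → no reduction. → 12%.
Line B: battery pack → 12.01; rated 30 kW → 12.01.03; for domestic appliances → 12.01.03.01. Scheduled 15%. No special measure applies. → 15%.
Line C: transformer → 12.02; rated 400 kW → 12.02.03; for motor vehicles → 12.02.03.02. Scheduled 6%. Valdor agreement on 12.01.03.02: 12.02.03.02 not covered; Valdor agreement on 12.02.01.02: 12.02.03.02 not covered. → 6%.
Line D: battery pack → 12.01; rated 30 kW → 12.01.03; industrial → 12.01.03.03. Scheduled 25%. Brenmore agreement on 12.02.01: 12.01.03.03 not covered. → 25%.
Sum: 12% + 15% + 6% + 25% = 58%.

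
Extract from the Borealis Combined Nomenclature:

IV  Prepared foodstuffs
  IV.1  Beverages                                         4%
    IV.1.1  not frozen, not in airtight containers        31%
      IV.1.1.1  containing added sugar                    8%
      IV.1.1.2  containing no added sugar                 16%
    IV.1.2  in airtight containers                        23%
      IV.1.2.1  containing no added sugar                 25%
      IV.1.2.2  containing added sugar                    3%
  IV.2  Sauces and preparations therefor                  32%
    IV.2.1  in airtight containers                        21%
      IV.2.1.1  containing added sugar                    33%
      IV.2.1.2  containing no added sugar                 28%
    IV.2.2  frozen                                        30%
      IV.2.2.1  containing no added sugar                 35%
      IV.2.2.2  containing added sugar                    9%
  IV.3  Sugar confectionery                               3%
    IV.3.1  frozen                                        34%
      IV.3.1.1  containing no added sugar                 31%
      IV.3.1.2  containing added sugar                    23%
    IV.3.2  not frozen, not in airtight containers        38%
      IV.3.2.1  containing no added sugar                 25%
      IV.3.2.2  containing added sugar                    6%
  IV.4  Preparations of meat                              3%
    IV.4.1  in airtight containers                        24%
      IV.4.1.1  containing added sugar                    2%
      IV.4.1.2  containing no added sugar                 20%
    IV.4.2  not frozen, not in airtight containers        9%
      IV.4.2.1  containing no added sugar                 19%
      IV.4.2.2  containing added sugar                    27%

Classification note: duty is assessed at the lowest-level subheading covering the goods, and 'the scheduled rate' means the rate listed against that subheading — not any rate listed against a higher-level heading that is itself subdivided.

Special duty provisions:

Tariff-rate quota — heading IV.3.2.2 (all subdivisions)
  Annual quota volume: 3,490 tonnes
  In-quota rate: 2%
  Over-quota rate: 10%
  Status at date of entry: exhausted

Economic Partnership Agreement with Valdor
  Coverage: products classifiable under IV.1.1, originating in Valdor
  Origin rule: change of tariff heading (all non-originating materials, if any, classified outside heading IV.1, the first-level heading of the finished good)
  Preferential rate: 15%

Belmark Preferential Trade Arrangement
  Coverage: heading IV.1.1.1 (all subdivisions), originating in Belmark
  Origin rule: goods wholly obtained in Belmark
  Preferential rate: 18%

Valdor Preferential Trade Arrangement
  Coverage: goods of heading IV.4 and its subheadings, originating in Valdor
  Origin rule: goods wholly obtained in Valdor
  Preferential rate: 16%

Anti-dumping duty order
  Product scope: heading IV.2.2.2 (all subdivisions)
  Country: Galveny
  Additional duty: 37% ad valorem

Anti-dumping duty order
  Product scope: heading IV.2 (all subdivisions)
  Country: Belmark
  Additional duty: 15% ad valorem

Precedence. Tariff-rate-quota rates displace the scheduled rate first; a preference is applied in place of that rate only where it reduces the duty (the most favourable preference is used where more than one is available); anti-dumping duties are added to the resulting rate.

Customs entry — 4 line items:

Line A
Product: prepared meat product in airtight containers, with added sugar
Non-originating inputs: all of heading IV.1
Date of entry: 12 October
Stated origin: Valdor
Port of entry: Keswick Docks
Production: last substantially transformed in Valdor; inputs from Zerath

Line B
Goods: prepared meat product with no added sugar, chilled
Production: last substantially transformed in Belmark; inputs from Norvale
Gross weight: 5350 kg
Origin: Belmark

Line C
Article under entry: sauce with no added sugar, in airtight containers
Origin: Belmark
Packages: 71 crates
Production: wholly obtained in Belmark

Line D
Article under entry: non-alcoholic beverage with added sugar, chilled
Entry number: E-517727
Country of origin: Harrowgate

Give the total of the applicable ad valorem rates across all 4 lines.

Line A: prepared meat product → IV.4; in airtight containers → IV.4.1; with added sugar → IV.4.1.1. Scheduled 2%. Valdor agreement on IV.1.1: IV.4.1.1 not covered; Valdor agreement on IV.4: not wholly obtained. → 2%.
Line B: prepared meat product → IV.4; chilled → IV.4.2; with no added sugar → IV.4.2.1. Scheduled 19%. Belmark agreement on IV.1.1.1: IV.4.2.1 not covered. → 19%.
Line C: sauce → IV.2; in airtight containers → IV.2.1; with no added sugar → IV.2.1.2. Scheduled 28%. Belmark agreement on IV.1.1.1: IV.2.1.2 not covered; anti-dumping (Belmark, IV.2): +15%; total 28% + 15% = 43%. → 43%.
Line D: non-alcoholic beverage → IV.1; chilled → IV.1.1; with added sugar → IV.1.1.1. Scheduled 8%. No special measure applies. → 8%.
Sum: 2% + 19% + 43% + 8% = 72%.

72%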